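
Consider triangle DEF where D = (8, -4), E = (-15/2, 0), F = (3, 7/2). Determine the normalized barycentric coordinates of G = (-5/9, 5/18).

(2/9, 4/9, 1/3)

Signed area of the reference triangle: [DEF] = ½·(8·(0−(7/2)) + (-15/2)·(7/2−(-4)) + 3·(-4−0)) = ½·(-28 − 225/4 − 12) = -385/8.
[GEF] = ½·((-5/9)·(0−(7/2)) + (-15/2)·(7/2−(5/18)) + 3·(5/18−0)) = ½·(35/18 − 145/6 + 5/6) = -385/36, so the D-coordinate is (-385/36)/(-385/8) = 2/9.
[DGF] = ½·(8·(5/18−(7/2)) + (-5/9)·(7/2−(-4)) + 3·(-4−(5/18))) = ½·(-232/9 − 25/6 − 77/6) = -385/18, so the E-coordinate is 4/9.
[DEG] = ½·(8·(0−(5/18)) + (-15/2)·(5/18−(-4)) + (-5/9)·(-4−0)) = ½·(-20/9 − 385/12 + 20/9) = -385/24, so the F-coordinate is 1/3.
Check: 2/9 + 4/9 + 1/3 = 1.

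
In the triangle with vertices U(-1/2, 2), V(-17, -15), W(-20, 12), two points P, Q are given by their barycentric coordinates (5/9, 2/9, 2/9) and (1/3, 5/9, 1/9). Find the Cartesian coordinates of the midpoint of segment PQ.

(-61/6, -53/18)

Barycentric coordinates of the midpoint are the average: (4/9, 7/18, 1/6).
Converting: (4/9)·U + (7/18)·V + (1/6)·W = (-61/6, -53/18).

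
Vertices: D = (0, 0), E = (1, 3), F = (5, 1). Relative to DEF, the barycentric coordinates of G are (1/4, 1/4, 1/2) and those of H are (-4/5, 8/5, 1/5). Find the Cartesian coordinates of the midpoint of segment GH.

(107/40, 25/8)

Barycentric coordinates of the midpoint are the average: (-11/40, 37/40, 7/20).
Converting: (-11/40)·D + (37/40)·E + (7/20)·F = (107/40, 25/8).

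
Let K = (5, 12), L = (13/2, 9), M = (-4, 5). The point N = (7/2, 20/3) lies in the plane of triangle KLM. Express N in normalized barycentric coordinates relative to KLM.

(-1/3, 1, 1/3)

Signed area of the reference triangle: [KLM] = ½·(5·(9−5) + (13/2)·(5−12) + (-4)·(12−9)) = ½·(20 − 91/2 − 12) = -75/4.
[NLM] = ½·((7/2)·(9−5) + (13/2)·(5−(20/3)) + (-4)·(20/3−9)) = ½·(14 − 65/6 + 28/3) = 25/4, so the K-coordinate is (25/4)/(-75/4) = -1/3.
[KNM] = ½·(5·(20/3−5) + (7/2)·(5−12) + (-4)·(12−(20/3))) = ½·(25/3 − 49/2 − 64/3) = -75/4, so the L-coordinate is 1.
[KLN] = ½·(5·(9−(20/3)) + (13/2)·(20/3−12) + (7/2)·(12−9)) = ½·(35/3 − 104/3 + 21/2) = -25/4, so the M-coordinate is 1/3.
Check: -1/3 + 1 + 1/3 = 1.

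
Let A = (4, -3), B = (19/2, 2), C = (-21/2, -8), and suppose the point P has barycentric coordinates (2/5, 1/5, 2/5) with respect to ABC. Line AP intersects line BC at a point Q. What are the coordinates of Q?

Line AP meets BC where the A-coordinate vanishes; zeroing P's A-weight and renormalizing leaves B, C-weights 1/5 : 2/5 → (1/3, 2/3).
So Q = (1/3)·B + (2/3)·C = (-23/6, -14/3).

(-23/6, -14/3)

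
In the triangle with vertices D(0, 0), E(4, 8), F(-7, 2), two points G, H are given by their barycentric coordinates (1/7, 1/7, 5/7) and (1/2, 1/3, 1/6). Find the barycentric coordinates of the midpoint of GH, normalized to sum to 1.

(9/28, 5/21, 37/84)

Since both coordinate triples sum to 1, the midpoint's barycentrics are the componentwise average.
(1/7+1/2)/2 = 9/28; similarly 5/21 and 37/84.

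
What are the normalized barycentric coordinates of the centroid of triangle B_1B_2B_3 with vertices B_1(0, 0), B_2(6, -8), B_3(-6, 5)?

(1/3, 1/3, 1/3)

The centroid is the average of the vertices, so each weight is 1/3.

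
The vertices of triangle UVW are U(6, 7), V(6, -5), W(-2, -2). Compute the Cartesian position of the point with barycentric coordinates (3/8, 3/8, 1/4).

P = (3/8)·U + (3/8)·V + (1/4)·W.
x-coordinate: (3/8)·6 + (3/8)·6 + (1/4)·(-2) = 4.
y-coordinate: (3/8)·7 + (3/8)·(-5) + (1/4)·(-2) = 1/4.

(4, 1/4)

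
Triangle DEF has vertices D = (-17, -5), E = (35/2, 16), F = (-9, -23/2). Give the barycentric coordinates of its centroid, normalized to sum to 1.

(1/3, 1/3, 1/3)

The centroid is the average of the vertices, so each weight is 1/3.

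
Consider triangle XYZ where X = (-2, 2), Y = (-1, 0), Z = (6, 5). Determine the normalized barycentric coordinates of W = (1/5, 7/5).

Signed area of the reference triangle: [XYZ] = ½·((-2)·(0−5) + (-1)·(5−2) + 6·(2−0)) = ½·(10 − 3 + 12) = 19/2.
[WYZ] = ½·((1/5)·(0−5) + (-1)·(5−(7/5)) + 6·(7/5−0)) = ½·(-1 − 18/5 + 42/5) = 19/10, so the X-coordinate is (19/10)/(19/2) = 1/5.
[XWZ] = ½·((-2)·(7/5−5) + (1/5)·(5−2) + 6·(2−(7/5))) = ½·(36/5 + 3/5 + 18/5) = 57/10, so the Y-coordinate is 3/5.
[XYW] = ½·((-2)·(0−(7/5)) + (-1)·(7/5−2) + (1/5)·(2−0)) = ½·(14/5 + 3/5 + 2/5) = 19/10, so the Z-coordinate is 1/5.

(1/5, 3/5, 1/5)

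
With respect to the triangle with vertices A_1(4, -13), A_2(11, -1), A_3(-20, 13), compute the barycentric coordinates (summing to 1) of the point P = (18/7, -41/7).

(4/7, 2/7, 1/7)

Signed area of the reference triangle: [A_1A_2A_3] = ½·(4·(-1−13) + 11·(13−(-13)) + (-20)·(-13−(-1))) = ½·(-56 + 286 + 240) = 235.
[PA_2A_3] = ½·((18/7)·(-1−13) + 11·(13−(-41/7)) + (-20)·(-41/7−(-1))) = ½·(-36 + 1452/7 + 680/7) = 940/7, so the A_1-coordinate is (940/7)/235 = 4/7.
[A_1PA_3] = ½·(4·(-41/7−13) + (18/7)·(13−(-13)) + (-20)·(-13−(-41/7))) = ½·(-528/7 + 468/7 + 1000/7) = 470/7, so the A_2-coordinate is 2/7.
[A_1A_2P] = ½·(4·(-1−(-41/7)) + 11·(-41/7−(-13)) + (18/7)·(-13−(-1))) = ½·(136/7 + 550/7 − 216/7) = 235/7, so the A_3-coordinate is 1/7.
Check: 4/7 + 2/7 + 1/7 = 1.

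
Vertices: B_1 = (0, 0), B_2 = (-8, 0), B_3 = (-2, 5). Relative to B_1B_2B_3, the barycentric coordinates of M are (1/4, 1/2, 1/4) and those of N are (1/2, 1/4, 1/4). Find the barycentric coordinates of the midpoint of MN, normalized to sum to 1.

(3/8, 3/8, 1/4)

Since both coordinate triples sum to 1, the midpoint's barycentrics are the componentwise average.
(1/4+1/2)/2 = 3/8; similarly 3/8 and 1/4.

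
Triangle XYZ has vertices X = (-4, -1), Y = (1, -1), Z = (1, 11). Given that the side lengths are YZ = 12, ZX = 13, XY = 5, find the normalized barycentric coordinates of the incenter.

(2/5, 13/30, 1/6)

The incenter has barycentric coordinates proportional to the opposite side lengths: (12 : 13 : 5).
Normalizing by 12+13+5 = 30 gives (2/5, 13/30, 1/6).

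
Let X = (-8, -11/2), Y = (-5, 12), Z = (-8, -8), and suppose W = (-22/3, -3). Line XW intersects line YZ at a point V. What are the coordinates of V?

Barycentric coordinates of W with respect to XYZ: (2/9, 2/9, 5/9).
On side YZ the X-coordinate is zero; dropping W's X-weight 2/9 and renormalizing the remaining 2/9 : 5/9 gives weights 2/7, 5/7 on Y, Z.
V = (2/7)·(-5, 12) + (5/7)·(-8, -8) = (-50/7, -16/7).

(-50/7, -16/7)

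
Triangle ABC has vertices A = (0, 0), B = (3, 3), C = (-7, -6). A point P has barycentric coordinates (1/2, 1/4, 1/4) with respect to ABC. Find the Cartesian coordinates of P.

P = (1/2)·A + (1/4)·B + (1/4)·C.
x-coordinate: (1/2)·0 + (1/4)·3 + (1/4)·(-7) = -1.
y-coordinate: (1/2)·0 + (1/4)·3 + (1/4)·(-6) = -3/4.

(-1, -3/4)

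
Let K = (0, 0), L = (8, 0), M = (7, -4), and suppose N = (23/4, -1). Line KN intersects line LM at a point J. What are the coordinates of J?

(23/3, -4/3)

Barycentric coordinates of N with respect to KLM: (1/4, 1/2, 1/4).
On side LM the K-coordinate is zero; dropping N's K-weight 1/4 and renormalizing the remaining 1/2 : 1/4 gives weights 2/3, 1/3 on L, M.
J = (2/3)·(8, 0) + (1/3)·(7, -4) = (23/3, -4/3).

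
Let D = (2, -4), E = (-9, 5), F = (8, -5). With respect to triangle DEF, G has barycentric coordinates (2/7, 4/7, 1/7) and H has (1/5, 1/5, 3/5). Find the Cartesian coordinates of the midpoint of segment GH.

Barycentric coordinates of the midpoint are the average: (17/70, 27/70, 13/35).
Converting: (17/70)·D + (27/70)·E + (13/35)·F = (-1/70, -9/10).

(-1/70, -9/10)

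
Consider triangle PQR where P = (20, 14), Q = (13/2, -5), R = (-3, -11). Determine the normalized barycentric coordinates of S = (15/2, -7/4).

(1/4, 1/2, 1/4)

Signed area of the reference triangle: [PQR] = ½·(20·(-5−(-11)) + (13/2)·(-11−14) + (-3)·(14−(-5))) = ½·(120 − 325/2 − 57) = -199/4.
[SQR] = ½·((15/2)·(-5−(-11)) + (13/2)·(-11−(-7/4)) + (-3)·(-7/4−(-5))) = ½·(45 − 481/8 − 39/4) = -199/16, so the P-coordinate is (-199/16)/(-199/4) = 1/4.
[PSR] = ½·(20·(-7/4−(-11)) + (15/2)·(-11−14) + (-3)·(14−(-7/4))) = ½·(185 − 375/2 − 189/4) = -199/8, so the Q-coordinate is 1/2.
[PQS] = ½·(20·(-5−(-7/4)) + (13/2)·(-7/4−14) + (15/2)·(14−(-5))) = ½·(-65 − 819/8 + 285/2) = -199/16, so the R-coordinate is 1/4.
Check: 1/4 + 1/2 + 1/4 = 1.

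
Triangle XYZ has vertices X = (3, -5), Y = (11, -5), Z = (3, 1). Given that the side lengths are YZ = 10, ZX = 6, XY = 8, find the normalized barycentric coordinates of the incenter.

The incenter has barycentric coordinates proportional to the opposite side lengths: (10 : 6 : 8).
Normalizing by 10+6+8 = 24 gives (5/12, 1/4, 1/3).

(5/12, 1/4, 1/3)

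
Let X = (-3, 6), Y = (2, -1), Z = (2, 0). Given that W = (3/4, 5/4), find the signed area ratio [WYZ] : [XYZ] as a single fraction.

[XYZ] = ½·((-3)·(-1−0) + 2·(0−6) + 2·(6−(-1))) = ½·(3 − 12 + 14) = 5/2.
[WYZ] = ½·((3/4)·(-1−0) + 2·(0−(5/4)) + 2·(5/4−(-1))) = ½·(-3/4 − 5/2 + 9/2) = 5/8, so the ratio is (5/8)/(5/2) = 1/4.

1/4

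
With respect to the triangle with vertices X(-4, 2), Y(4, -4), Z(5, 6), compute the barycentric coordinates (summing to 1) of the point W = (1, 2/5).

(2/5, 2/5, 1/5)

Signed area of the reference triangle: [XYZ] = ½·((-4)·(-4−6) + 4·(6−2) + 5·(2−(-4))) = ½·(40 + 16 + 30) = 43.
[WYZ] = ½·(1·(-4−6) + 4·(6−(2/5)) + 5·(2/5−(-4))) = ½·(-10 + 112/5 + 22) = 86/5, so the X-coordinate is (86/5)/43 = 2/5.
[XWZ] = ½·((-4)·(2/5−6) + 1·(6−2) + 5·(2−(2/5))) = ½·(112/5 + 4 + 8) = 86/5, so the Y-coordinate is 2/5.
[XYW] = ½·((-4)·(-4−(2/5)) + 4·(2/5−2) + 1·(2−(-4))) = ½·(88/5 − 32/5 + 6) = 43/5, so the Z-coordinate is 1/5.
Check: 2/5 + 2/5 + 1/5 = 1.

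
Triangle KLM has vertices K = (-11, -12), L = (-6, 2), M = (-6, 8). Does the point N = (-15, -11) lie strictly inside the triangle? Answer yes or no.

Barycentric coordinates of N: (9/5, -17/6, 61/30).
The three coordinates are positive, negative, positive; a point is interior exactly when all three are positive.

no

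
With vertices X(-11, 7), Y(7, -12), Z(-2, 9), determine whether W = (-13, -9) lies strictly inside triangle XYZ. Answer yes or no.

no

Barycentric coordinates of W: (131/69, 140/207, -326/207).
The three coordinates are positive, positive, negative; a point is interior exactly when all three are positive.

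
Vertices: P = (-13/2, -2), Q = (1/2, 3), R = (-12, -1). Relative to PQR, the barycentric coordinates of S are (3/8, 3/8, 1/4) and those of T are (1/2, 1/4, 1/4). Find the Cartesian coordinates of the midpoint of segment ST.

Barycentric coordinates of the midpoint are the average: (7/16, 5/16, 1/4).
Converting: (7/16)·P + (5/16)·Q + (1/4)·R = (-91/16, -3/16).

(-91/16, -3/16)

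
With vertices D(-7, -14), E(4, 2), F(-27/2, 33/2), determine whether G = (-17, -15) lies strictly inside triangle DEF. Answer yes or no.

Barycentric coordinates of G: (1204/879, -623/879, 298/879).
The three coordinates are positive, negative, positive; a point is interior exactly when all three are positive.

no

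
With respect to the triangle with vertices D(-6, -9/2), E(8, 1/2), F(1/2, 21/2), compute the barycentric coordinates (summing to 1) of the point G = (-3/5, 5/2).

Signed area of the reference triangle: [DEF] = ½·((-6)·(1/2−(21/2)) + 8·(21/2−(-9/2)) + (1/2)·(-9/2−(1/2))) = ½·(60 + 120 − 5/2) = 355/4.
[GEF] = ½·((-3/5)·(1/2−(21/2)) + 8·(21/2−(5/2)) + (1/2)·(5/2−(1/2))) = ½·(6 + 64 + 1) = 71/2, so the D-coordinate is (71/2)/(355/4) = 2/5.
[DGF] = ½·((-6)·(5/2−(21/2)) + (-3/5)·(21/2−(-9/2)) + (1/2)·(-9/2−(5/2))) = ½·(48 − 9 − 7/2) = 71/4, so the E-coordinate is 1/5.
[DEG] = ½·((-6)·(1/2−(5/2)) + 8·(5/2−(-9/2)) + (-3/5)·(-9/2−(1/2))) = ½·(12 + 56 + 3) = 71/2, so the F-coordinate is 2/5.

(2/5, 1/5, 2/5)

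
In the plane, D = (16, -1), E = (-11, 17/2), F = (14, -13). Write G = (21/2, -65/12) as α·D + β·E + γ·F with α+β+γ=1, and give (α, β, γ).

Signed area of the reference triangle: [DEF] = ½·(16·(17/2−(-13)) + (-11)·(-13−(-1)) + 14·(-1−(17/2))) = ½·(344 + 132 − 133) = 343/2.
[GEF] = ½·((21/2)·(17/2−(-13)) + (-11)·(-13−(-65/12)) + 14·(-65/12−(17/2))) = ½·(903/4 + 1001/12 − 1169/6) = 343/6, so the D-coordinate is (343/6)/(343/2) = 1/3.
[DGF] = ½·(16·(-65/12−(-13)) + (21/2)·(-13−(-1)) + 14·(-1−(-65/12))) = ½·(364/3 − 126 + 371/6) = 343/12, so the E-coordinate is 1/6.
[DEG] = ½·(16·(17/2−(-65/12)) + (-11)·(-65/12−(-1)) + (21/2)·(-1−(17/2))) = ½·(668/3 + 583/12 − 399/4) = 343/4, so the F-coordinate is 1/2.

(1/3, 1/6, 1/2)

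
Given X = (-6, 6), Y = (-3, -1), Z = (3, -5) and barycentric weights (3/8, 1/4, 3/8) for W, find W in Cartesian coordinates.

W = (3/8)·X + (1/4)·Y + (3/8)·Z.
x-coordinate: (3/8)·(-6) + (1/4)·(-3) + (3/8)·3 = -15/8.
y-coordinate: (3/8)·6 + (1/4)·(-1) + (3/8)·(-5) = 1/8.

(-15/8, 1/8)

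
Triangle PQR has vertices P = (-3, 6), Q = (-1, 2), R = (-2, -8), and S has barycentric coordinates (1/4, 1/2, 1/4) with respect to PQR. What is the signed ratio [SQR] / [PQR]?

1/4

The signed ratio [SQR]/[PQR] equals the barycentric coordinate of S at vertex P, which is 1/4.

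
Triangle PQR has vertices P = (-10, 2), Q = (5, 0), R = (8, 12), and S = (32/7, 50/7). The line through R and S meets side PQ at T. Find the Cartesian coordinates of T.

(0, 2/3)

Barycentric coordinates of S with respect to PQR: (1/7, 2/7, 4/7).
On side PQ the R-coordinate is zero; dropping S's R-weight 4/7 and renormalizing the remaining 1/7 : 2/7 gives weights 1/3, 2/3 on P, Q.
T = (1/3)·(-10, 2) + (2/3)·(5, 0) = (0, 2/3).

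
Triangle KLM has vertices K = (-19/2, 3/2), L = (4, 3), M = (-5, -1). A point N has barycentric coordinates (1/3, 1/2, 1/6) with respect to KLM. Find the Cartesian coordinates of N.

N = (1/3)·K + (1/2)·L + (1/6)·M.
x-coordinate: (1/3)·(-19/2) + (1/2)·4 + (1/6)·(-5) = -2.
y-coordinate: (1/3)·(3/2) + (1/2)·3 + (1/6)·(-1) = 11/6.

(-2, 11/6)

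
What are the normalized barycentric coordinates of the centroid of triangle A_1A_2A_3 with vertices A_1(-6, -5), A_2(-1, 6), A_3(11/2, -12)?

The centroid is the average of the vertices, so each weight is 1/3.

(1/3, 1/3, 1/3)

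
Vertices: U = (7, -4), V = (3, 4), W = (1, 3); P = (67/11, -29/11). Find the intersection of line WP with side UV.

(33/5, -16/5)

Barycentric coordinates of P with respect to UVW: (9/11, 1/11, 1/11).
On side UV the W-coordinate is zero; dropping P's W-weight 1/11 and renormalizing the remaining 9/11 : 1/11 gives weights 9/10, 1/10 on U, V.
Q = (9/10)·(7, -4) + (1/10)·(3, 4) = (33/5, -16/5).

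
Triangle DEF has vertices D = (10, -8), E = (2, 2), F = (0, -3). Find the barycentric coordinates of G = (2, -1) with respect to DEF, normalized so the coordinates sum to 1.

Signed area of the reference triangle: [DEF] = ½·(10·(2−(-3)) + 2·(-3−(-8)) + 0·(-8−2)) = ½·(50 + 10 + 0) = 30.
[GEF] = ½·(2·(2−(-3)) + 2·(-3−(-1)) + 0·(-1−2)) = ½·(10 − 4 + 0) = 3, so the D-coordinate is 3/30 = 1/10.
[DGF] = ½·(10·(-1−(-3)) + 2·(-3−(-8)) + 0·(-8−(-1))) = ½·(20 + 10 + 0) = 15, so the E-coordinate is 1/2.
[DEG] = ½·(10·(2−(-1)) + 2·(-1−(-8)) + 2·(-8−2)) = ½·(30 + 14 − 20) = 12, so the F-coordinate is 2/5.

(1/10, 1/2, 2/5)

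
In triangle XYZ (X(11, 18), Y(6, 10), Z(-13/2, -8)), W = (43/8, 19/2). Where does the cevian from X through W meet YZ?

(-1/4, 1)

Barycentric coordinates of W with respect to XYZ: (1/2, 1/4, 1/4).
On side YZ the X-coordinate is zero; dropping W's X-weight 1/2 and renormalizing the remaining 1/4 : 1/4 gives weights 1/2, 1/2 on Y, Z.
V = (1/2)·(6, 10) + (1/2)·(-13/2, -8) = (-1/4, 1).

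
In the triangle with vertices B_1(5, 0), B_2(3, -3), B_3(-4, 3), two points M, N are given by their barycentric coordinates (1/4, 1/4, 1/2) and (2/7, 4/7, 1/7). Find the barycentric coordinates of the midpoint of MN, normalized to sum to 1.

(15/56, 23/56, 9/28)

Since both coordinate triples sum to 1, the midpoint's barycentrics are the componentwise average.
(1/4+2/7)/2 = 15/56; similarly 23/56 and 9/28.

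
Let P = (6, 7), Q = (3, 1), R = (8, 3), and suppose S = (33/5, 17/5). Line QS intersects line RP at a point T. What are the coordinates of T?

Barycentric coordinates of S with respect to PQR: (1/5, 1/5, 3/5).
On side RP the Q-coordinate is zero; dropping S's Q-weight 1/5 and renormalizing the remaining 3/5 : 1/5 gives weights 3/4, 1/4 on R, P.
T = (3/4)·(8, 3) + (1/4)·(6, 7) = (15/2, 4).

(15/2, 4)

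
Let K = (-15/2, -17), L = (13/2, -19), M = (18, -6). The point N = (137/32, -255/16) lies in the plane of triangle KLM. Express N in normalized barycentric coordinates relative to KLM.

Signed area of the reference triangle: [KLM] = ½·((-15/2)·(-19−(-6)) + (13/2)·(-6−(-17)) + 18·(-17−(-19))) = ½·(195/2 + 143/2 + 36) = 205/2.
[NLM] = ½·((137/32)·(-19−(-6)) + (13/2)·(-6−(-255/16)) + 18·(-255/16−(-19))) = ½·(-1781/32 + 2067/32 + 441/8) = 1025/32, so the K-coordinate is (1025/32)/(205/2) = 5/16.
[KNM] = ½·((-15/2)·(-255/16−(-6)) + (137/32)·(-6−(-17)) + 18·(-17−(-255/16))) = ½·(2385/32 + 1507/32 − 153/8) = 205/4, so the L-coordinate is 1/2.
[KLN] = ½·((-15/2)·(-19−(-255/16)) + (13/2)·(-255/16−(-17)) + (137/32)·(-17−(-19))) = ½·(735/32 + 221/32 + 137/16) = 615/32, so the M-coordinate is 3/16.

(5/16, 1/2, 3/16)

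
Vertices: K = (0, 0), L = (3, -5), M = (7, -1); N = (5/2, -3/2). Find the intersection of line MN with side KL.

Barycentric coordinates of N with respect to KLM: (1/2, 1/4, 1/4).
On side KL the M-coordinate is zero; dropping N's M-weight 1/4 and renormalizing the remaining 1/2 : 1/4 gives weights 2/3, 1/3 on K, L.
J = (2/3)·(0, 0) + (1/3)·(3, -5) = (1, -5/3).

(1, -5/3)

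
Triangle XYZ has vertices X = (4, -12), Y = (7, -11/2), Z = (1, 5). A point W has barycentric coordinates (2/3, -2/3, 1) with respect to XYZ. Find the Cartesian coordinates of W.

(-1, 2/3)

W = (2/3)·X + (-2/3)·Y + 1·Z.
x-coordinate: (2/3)·4 + (-2/3)·7 + 1·1 = -1.
y-coordinate: (2/3)·(-12) + (-2/3)·(-11/2) + 1·5 = 2/3.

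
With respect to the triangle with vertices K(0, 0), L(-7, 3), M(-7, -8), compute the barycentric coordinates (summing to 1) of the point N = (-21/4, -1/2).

(1/4, 1/2, 1/4)

Signed area of the reference triangle: [KLM] = ½·(0·(3−(-8)) + (-7)·(-8−0) + (-7)·(0−3)) = ½·(0 + 56 + 21) = 77/2.
[NLM] = ½·((-21/4)·(3−(-8)) + (-7)·(-8−(-1/2)) + (-7)·(-1/2−3)) = ½·(-231/4 + 105/2 + 49/2) = 77/8, so the K-coordinate is (77/8)/(77/2) = 1/4.
[KNM] = ½·(0·(-1/2−(-8)) + (-21/4)·(-8−0) + (-7)·(0−(-1/2))) = ½·(0 + 42 − 7/2) = 77/4, so the L-coordinate is 1/2.
[KLN] = ½·(0·(3−(-1/2)) + (-7)·(-1/2−0) + (-21/4)·(0−3)) = ½·(0 + 7/2 + 63/4) = 77/8, so the M-coordinate is 1/4.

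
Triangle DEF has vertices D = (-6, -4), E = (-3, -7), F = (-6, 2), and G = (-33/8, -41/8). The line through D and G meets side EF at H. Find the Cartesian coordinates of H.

Barycentric coordinates of G with respect to DEF: (1/4, 5/8, 1/8).
On side EF the D-coordinate is zero; dropping G's D-weight 1/4 and renormalizing the remaining 5/8 : 1/8 gives weights 5/6, 1/6 on E, F.
H = (5/6)·(-3, -7) + (1/6)·(-6, 2) = (-7/2, -11/2).

(-7/2, -11/2)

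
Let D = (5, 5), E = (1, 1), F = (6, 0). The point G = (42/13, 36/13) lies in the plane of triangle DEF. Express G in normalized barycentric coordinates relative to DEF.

(6/13, 6/13, 1/13)

Signed area of the reference triangle: [DEF] = ½·(5·(1−0) + 1·(0−5) + 6·(5−1)) = ½·(5 − 5 + 24) = 12.
[GEF] = ½·((42/13)·(1−0) + 1·(0−(36/13)) + 6·(36/13−1)) = ½·(42/13 − 36/13 + 138/13) = 72/13, so the D-coordinate is (72/13)/12 = 6/13.
[DGF] = ½·(5·(36/13−0) + (42/13)·(0−5) + 6·(5−(36/13))) = ½·(180/13 − 210/13 + 174/13) = 72/13, so the E-coordinate is 6/13.
[DEG] = ½·(5·(1−(36/13)) + 1·(36/13−5) + (42/13)·(5−1)) = ½·(-115/13 − 29/13 + 168/13) = 12/13, so the F-coordinate is 1/13.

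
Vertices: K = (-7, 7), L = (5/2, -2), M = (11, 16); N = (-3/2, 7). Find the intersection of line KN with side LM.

Barycentric coordinates of N with respect to KLM: (3/5, 1/5, 1/5).
On side LM the K-coordinate is zero; dropping N's K-weight 3/5 and renormalizing the remaining 1/5 : 1/5 gives weights 1/2, 1/2 on L, M.
J = (1/2)·(5/2, -2) + (1/2)·(11, 16) = (27/4, 7).

(27/4, 7)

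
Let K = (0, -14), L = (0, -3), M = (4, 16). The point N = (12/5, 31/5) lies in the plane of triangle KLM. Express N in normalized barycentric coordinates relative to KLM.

(1/5, 1/5, 3/5)

Signed area of the reference triangle: [KLM] = ½·(0·(-3−16) + 0·(16−(-14)) + 4·(-14−(-3))) = ½·(0 + 0 − 44) = -22.
[NLM] = ½·((12/5)·(-3−16) + 0·(16−(31/5)) + 4·(31/5−(-3))) = ½·(-228/5 + 0 + 184/5) = -22/5, so the K-coordinate is (-22/5)/(-22) = 1/5.
[KNM] = ½·(0·(31/5−16) + (12/5)·(16−(-14)) + 4·(-14−(31/5))) = ½·(0 + 72 − 404/5) = -22/5, so the L-coordinate is 1/5.
[KLN] = ½·(0·(-3−(31/5)) + 0·(31/5−(-14)) + (12/5)·(-14−(-3))) = ½·(0 + 0 − 132/5) = -66/5, so the M-coordinate is 3/5.
Check: 1/5 + 1/5 + 3/5 = 1.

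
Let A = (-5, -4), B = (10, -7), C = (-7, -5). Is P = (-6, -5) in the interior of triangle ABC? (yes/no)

Barycentric coordinates of P: (2/21, 1/21, 6/7).
The three coordinates are positive, positive, positive; a point is interior exactly when all three are positive.

yes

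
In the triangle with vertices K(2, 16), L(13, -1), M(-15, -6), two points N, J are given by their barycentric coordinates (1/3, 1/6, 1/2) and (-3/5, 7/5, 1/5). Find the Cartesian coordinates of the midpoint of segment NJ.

(14/3, -301/60)

Barycentric coordinates of the midpoint are the average: (-2/15, 47/60, 7/20).
Converting: (-2/15)·K + (47/60)·L + (7/20)·M = (14/3, -301/60).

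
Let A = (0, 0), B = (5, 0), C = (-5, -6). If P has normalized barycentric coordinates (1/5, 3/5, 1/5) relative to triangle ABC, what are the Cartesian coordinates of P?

(2, -6/5)

P = (1/5)·A + (3/5)·B + (1/5)·C.
x-coordinate: (1/5)·0 + (3/5)·5 + (1/5)·(-5) = 2.
y-coordinate: (1/5)·0 + (3/5)·0 + (1/5)·(-6) = -6/5.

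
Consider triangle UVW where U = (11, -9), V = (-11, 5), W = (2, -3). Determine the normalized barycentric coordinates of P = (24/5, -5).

(3/5, 1/5, 1/5)

Signed area of the reference triangle: [UVW] = ½·(11·(5−(-3)) + (-11)·(-3−(-9)) + 2·(-9−5)) = ½·(88 − 66 − 28) = -3.
[PVW] = ½·((24/5)·(5−(-3)) + (-11)·(-3−(-5)) + 2·(-5−5)) = ½·(192/5 − 22 − 20) = -9/5, so the U-coordinate is (-9/5)/(-3) = 3/5.
[UPW] = ½·(11·(-5−(-3)) + (24/5)·(-3−(-9)) + 2·(-9−(-5))) = ½·(-22 + 144/5 − 8) = -3/5, so the V-coordinate is 1/5.
[UVP] = ½·(11·(5−(-5)) + (-11)·(-5−(-9)) + (24/5)·(-9−5)) = ½·(110 − 44 − 336/5) = -3/5, so the W-coordinate is 1/5.
Check: 3/5 + 1/5 + 1/5 = 1.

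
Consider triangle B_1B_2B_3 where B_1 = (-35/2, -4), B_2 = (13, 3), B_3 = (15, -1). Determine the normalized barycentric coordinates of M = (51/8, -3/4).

(1/4, 1/4, 1/2)

Signed area of the reference triangle: [B_1B_2B_3] = ½·((-35/2)·(3−(-1)) + 13·(-1−(-4)) + 15·(-4−3)) = ½·(-70 + 39 − 105) = -68.
[MB_2B_3] = ½·((51/8)·(3−(-1)) + 13·(-1−(-3/4)) + 15·(-3/4−3)) = ½·(51/2 − 13/4 − 225/4) = -17, so the B_1-coordinate is (-17)/(-68) = 1/4.
[B_1MB_3] = ½·((-35/2)·(-3/4−(-1)) + (51/8)·(-1−(-4)) + 15·(-4−(-3/4))) = ½·(-35/8 + 153/8 − 195/4) = -17, so the B_2-coordinate is 1/4.
[B_1B_2M] = ½·((-35/2)·(3−(-3/4)) + 13·(-3/4−(-4)) + (51/8)·(-4−3)) = ½·(-525/8 + 169/4 − 357/8) = -34, so the B_3-coordinate is 1/2.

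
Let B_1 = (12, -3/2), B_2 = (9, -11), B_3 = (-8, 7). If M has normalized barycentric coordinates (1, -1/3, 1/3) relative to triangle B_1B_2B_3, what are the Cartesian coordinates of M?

(19/3, 9/2)

M = 1·B_1 + (-1/3)·B_2 + (1/3)·B_3.
x-coordinate: 1·12 + (-1/3)·9 + (1/3)·(-8) = 19/3.
y-coordinate: 1·(-3/2) + (-1/3)·(-11) + (1/3)·7 = 9/2.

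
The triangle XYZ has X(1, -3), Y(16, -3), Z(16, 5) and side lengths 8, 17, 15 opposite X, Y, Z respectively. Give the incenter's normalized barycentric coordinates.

(1/5, 17/40, 3/8)

The incenter has barycentric coordinates proportional to the opposite side lengths: (8 : 17 : 15).
Normalizing by 8+17+15 = 40 gives (1/5, 17/40, 3/8).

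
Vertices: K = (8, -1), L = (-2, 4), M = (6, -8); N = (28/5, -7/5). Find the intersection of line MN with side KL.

Barycentric coordinates of N with respect to KLM: (3/5, 1/5, 1/5).
On side KL the M-coordinate is zero; dropping N's M-weight 1/5 and renormalizing the remaining 3/5 : 1/5 gives weights 3/4, 1/4 on K, L.
J = (3/4)·(8, -1) + (1/4)·(-2, 4) = (11/2, 1/4).

(11/2, 1/4)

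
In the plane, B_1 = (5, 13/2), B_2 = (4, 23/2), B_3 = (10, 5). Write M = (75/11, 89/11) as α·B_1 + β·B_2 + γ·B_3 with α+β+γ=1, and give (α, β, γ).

Signed area of the reference triangle: [B_1B_2B_3] = ½·(5·(23/2−5) + 4·(5−(13/2)) + 10·(13/2−(23/2))) = ½·(65/2 − 6 − 50) = -47/4.
[MB_2B_3] = ½·((75/11)·(23/2−5) + 4·(5−(89/11)) + 10·(89/11−(23/2))) = ½·(975/22 − 136/11 − 375/11) = -47/44, so the B_1-coordinate is (-47/44)/(-47/4) = 1/11.
[B_1MB_3] = ½·(5·(89/11−5) + (75/11)·(5−(13/2)) + 10·(13/2−(89/11))) = ½·(170/11 − 225/22 − 175/11) = -235/44, so the B_2-coordinate is 5/11.
[B_1B_2M] = ½·(5·(23/2−(89/11)) + 4·(89/11−(13/2)) + (75/11)·(13/2−(23/2))) = ½·(375/22 + 70/11 − 375/11) = -235/44, so the B_3-coordinate is 5/11.
Check: 1/11 + 5/11 + 5/11 = 1.

(1/11, 5/11, 5/11)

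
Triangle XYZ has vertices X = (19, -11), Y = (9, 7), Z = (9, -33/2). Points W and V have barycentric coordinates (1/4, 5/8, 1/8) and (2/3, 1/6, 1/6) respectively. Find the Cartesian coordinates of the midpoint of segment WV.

(163/12, -449/96)

Barycentric coordinates of the midpoint are the average: (11/24, 19/48, 7/48).
Converting: (11/24)·X + (19/48)·Y + (7/48)·Z = (163/12, -449/96).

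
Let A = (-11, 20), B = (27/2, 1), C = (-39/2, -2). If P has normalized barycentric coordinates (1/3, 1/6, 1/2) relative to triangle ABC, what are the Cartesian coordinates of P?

P = (1/3)·A + (1/6)·B + (1/2)·C.
x-coordinate: (1/3)·(-11) + (1/6)·(27/2) + (1/2)·(-39/2) = -67/6.
y-coordinate: (1/3)·20 + (1/6)·1 + (1/2)·(-2) = 35/6.

(-67/6, 35/6)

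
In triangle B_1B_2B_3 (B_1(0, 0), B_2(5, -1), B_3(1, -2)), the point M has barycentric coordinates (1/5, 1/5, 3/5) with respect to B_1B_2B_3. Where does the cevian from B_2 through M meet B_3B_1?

(3/4, -3/2)

Line B_2M meets B_3B_1 where the B_2-coordinate vanishes; zeroing M's B_2-weight and renormalizing leaves B_3, B_1-weights 3/5 : 1/5 → (3/4, 1/4).
So N = (3/4)·B_3 + (1/4)·B_1 = (3/4, -3/2).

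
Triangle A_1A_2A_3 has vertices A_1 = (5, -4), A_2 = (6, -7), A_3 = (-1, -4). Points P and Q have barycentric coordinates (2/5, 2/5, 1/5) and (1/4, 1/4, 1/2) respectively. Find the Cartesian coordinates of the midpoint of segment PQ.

(129/40, -199/40)

Barycentric coordinates of the midpoint are the average: (13/40, 13/40, 7/20).
Converting: (13/40)·A_1 + (13/40)·A_2 + (7/20)·A_3 = (129/40, -199/40).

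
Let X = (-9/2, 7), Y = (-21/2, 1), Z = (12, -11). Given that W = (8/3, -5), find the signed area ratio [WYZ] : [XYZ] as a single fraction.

1/9

[XYZ] = ½·((-9/2)·(1−(-11)) + (-21/2)·(-11−7) + 12·(7−1)) = ½·(-54 + 189 + 72) = 207/2.
[WYZ] = ½·((8/3)·(1−(-11)) + (-21/2)·(-11−(-5)) + 12·(-5−1)) = ½·(32 + 63 − 72) = 23/2, so the ratio is (23/2)/(207/2) = 1/9.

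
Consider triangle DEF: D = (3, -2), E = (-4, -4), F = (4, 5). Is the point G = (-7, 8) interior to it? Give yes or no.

no

Barycentric coordinates of G: (-123/47, 80/47, 90/47).
The three coordinates are negative, positive, positive; a point is interior exactly when all three are positive.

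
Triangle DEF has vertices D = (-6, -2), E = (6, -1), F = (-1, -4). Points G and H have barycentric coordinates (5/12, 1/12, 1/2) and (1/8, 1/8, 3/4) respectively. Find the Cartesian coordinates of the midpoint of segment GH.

(-13/8, -151/48)

Barycentric coordinates of the midpoint are the average: (13/48, 5/48, 5/8).
Converting: (13/48)·D + (5/48)·E + (5/8)·F = (-13/8, -151/48).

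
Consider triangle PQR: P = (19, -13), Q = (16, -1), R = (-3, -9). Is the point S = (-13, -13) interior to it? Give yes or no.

no

Barycentric coordinates of S: (-1/63, -32/63, 32/21).
The three coordinates are negative, negative, positive; a point is interior exactly when all three are positive.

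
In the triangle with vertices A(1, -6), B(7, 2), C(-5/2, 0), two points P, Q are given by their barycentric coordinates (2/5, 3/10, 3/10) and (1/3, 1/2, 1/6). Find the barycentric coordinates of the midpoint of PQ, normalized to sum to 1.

Since both coordinate triples sum to 1, the midpoint's barycentrics are the componentwise average.
(2/5+1/3)/2 = 11/30; similarly 2/5 and 7/30.

(11/30, 2/5, 7/30)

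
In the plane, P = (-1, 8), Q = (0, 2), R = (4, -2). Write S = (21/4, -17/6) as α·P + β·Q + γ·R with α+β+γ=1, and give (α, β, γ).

(1/12, -5/12, 4/3)

Signed area of the reference triangle: [PQR] = ½·((-1)·(2−(-2)) + 0·(-2−8) + 4·(8−2)) = ½·(-4 + 0 + 24) = 10.
[SQR] = ½·((21/4)·(2−(-2)) + 0·(-2−(-17/6)) + 4·(-17/6−2)) = ½·(21 + 0 − 58/3) = 5/6, so the P-coordinate is (5/6)/10 = 1/12.
[PSR] = ½·((-1)·(-17/6−(-2)) + (21/4)·(-2−8) + 4·(8−(-17/6))) = ½·(5/6 − 105/2 + 130/3) = -25/6, so the Q-coordinate is -5/12.
[PQS] = ½·((-1)·(2−(-17/6)) + 0·(-17/6−8) + (21/4)·(8−2)) = ½·(-29/6 + 0 + 63/2) = 40/3, so the R-coordinate is 4/3.
Check: 1/12 − 5/12 + 4/3 = 1.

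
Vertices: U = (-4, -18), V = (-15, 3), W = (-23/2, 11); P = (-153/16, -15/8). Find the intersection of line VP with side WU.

(-31/4, -7/2)

Barycentric coordinates of P with respect to UVW: (3/8, 1/4, 3/8).
On side WU the V-coordinate is zero; dropping P's V-weight 1/4 and renormalizing the remaining 3/8 : 3/8 gives weights 1/2, 1/2 on W, U.
Q = (1/2)·(-23/2, 11) + (1/2)·(-4, -18) = (-31/4, -7/2).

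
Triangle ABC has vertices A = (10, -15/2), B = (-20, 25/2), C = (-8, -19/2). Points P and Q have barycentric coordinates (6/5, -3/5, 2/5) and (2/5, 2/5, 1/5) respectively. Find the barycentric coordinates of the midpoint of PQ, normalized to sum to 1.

(4/5, -1/10, 3/10)

Since both coordinate triples sum to 1, the midpoint's barycentrics are the componentwise average.
(6/5+2/5)/2 = 4/5; similarly -1/10 and 3/10.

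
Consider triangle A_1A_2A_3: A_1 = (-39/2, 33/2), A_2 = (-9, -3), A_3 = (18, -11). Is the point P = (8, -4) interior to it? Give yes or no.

yes

Barycentric coordinates of P: (218/885, 5/177, 214/295).
The three coordinates are positive, positive, positive; a point is interior exactly when all three are positive.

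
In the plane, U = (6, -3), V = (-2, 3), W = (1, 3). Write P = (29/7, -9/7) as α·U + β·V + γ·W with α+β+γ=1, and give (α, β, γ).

(5/7, 1/7, 1/7)

Signed area of the reference triangle: [UVW] = ½·(6·(3−3) + (-2)·(3−(-3)) + 1·(-3−3)) = ½·(0 − 12 − 6) = -9.
[PVW] = ½·((29/7)·(3−3) + (-2)·(3−(-9/7)) + 1·(-9/7−3)) = ½·(0 − 60/7 − 30/7) = -45/7, so the U-coordinate is (-45/7)/(-9) = 5/7.
[UPW] = ½·(6·(-9/7−3) + (29/7)·(3−(-3)) + 1·(-3−(-9/7))) = ½·(-180/7 + 174/7 − 12/7) = -9/7, so the V-coordinate is 1/7.
[UVP] = ½·(6·(3−(-9/7)) + (-2)·(-9/7−(-3)) + (29/7)·(-3−3)) = ½·(180/7 − 24/7 − 174/7) = -9/7, so the W-coordinate is 1/7.
Check: 5/7 + 1/7 + 1/7 = 1.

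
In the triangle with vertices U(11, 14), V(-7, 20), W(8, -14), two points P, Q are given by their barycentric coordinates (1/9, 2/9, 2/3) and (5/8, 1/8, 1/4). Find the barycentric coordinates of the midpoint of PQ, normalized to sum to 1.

Since both coordinate triples sum to 1, the midpoint's barycentrics are the componentwise average.
(1/9+5/8)/2 = 53/144; similarly 25/144 and 11/24.

(53/144, 25/144, 11/24)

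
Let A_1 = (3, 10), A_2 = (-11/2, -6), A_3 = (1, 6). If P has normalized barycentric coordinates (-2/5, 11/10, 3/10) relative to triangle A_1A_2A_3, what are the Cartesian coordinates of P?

P = (-2/5)·A_1 + (11/10)·A_2 + (3/10)·A_3.
x-coordinate: (-2/5)·3 + (11/10)·(-11/2) + (3/10)·1 = -139/20.
y-coordinate: (-2/5)·10 + (11/10)·(-6) + (3/10)·6 = -44/5.

(-139/20, -44/5)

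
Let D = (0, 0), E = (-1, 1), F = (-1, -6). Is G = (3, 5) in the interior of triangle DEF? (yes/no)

no

Barycentric coordinates of G: (4, -13/7, -8/7).
The three coordinates are positive, negative, negative; a point is interior exactly when all three are positive.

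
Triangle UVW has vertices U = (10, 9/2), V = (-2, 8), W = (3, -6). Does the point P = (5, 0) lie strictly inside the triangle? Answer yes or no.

Barycentric coordinates of P: (116/301, 6/43, 143/301).
The three coordinates are positive, positive, positive; a point is interior exactly when all three are positive.

yes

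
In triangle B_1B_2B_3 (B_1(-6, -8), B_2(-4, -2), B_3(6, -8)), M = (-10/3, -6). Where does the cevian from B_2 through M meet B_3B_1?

Barycentric coordinates of M with respect to B_1B_2B_3: (1/2, 1/3, 1/6).
On side B_3B_1 the B_2-coordinate is zero; dropping M's B_2-weight 1/3 and renormalizing the remaining 1/6 : 1/2 gives weights 1/4, 3/4 on B_3, B_1.
N = (1/4)·(6, -8) + (3/4)·(-6, -8) = (-3, -8).

(-3, -8)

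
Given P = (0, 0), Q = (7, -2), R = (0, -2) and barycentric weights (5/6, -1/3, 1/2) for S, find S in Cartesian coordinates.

S = (5/6)·P + (-1/3)·Q + (1/2)·R.
x-coordinate: (5/6)·0 + (-1/3)·7 + (1/2)·0 = -7/3.
y-coordinate: (5/6)·0 + (-1/3)·(-2) + (1/2)·(-2) = -1/3.

(-7/3, -1/3)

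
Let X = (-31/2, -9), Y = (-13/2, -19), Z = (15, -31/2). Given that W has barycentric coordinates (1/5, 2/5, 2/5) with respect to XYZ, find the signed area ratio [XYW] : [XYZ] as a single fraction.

2/5

The signed ratio [XYW]/[XYZ] equals the barycentric coordinate of W at vertex Z, which is 2/5.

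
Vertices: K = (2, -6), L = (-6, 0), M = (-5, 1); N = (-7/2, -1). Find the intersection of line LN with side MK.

(-8/3, -4/3)

Barycentric coordinates of N with respect to KLM: (1/4, 1/4, 1/2).
On side MK the L-coordinate is zero; dropping N's L-weight 1/4 and renormalizing the remaining 1/2 : 1/4 gives weights 2/3, 1/3 on M, K.
J = (2/3)·(-5, 1) + (1/3)·(2, -6) = (-8/3, -4/3).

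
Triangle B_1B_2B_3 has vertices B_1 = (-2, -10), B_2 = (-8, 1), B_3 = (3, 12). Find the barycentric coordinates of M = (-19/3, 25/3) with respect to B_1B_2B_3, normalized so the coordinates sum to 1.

(-1/3, 1, 1/3)

Signed area of the reference triangle: [B_1B_2B_3] = ½·((-2)·(1−12) + (-8)·(12−(-10)) + 3·(-10−1)) = ½·(22 − 176 − 33) = -187/2.
[MB_2B_3] = ½·((-19/3)·(1−12) + (-8)·(12−(25/3)) + 3·(25/3−1)) = ½·(209/3 − 88/3 + 22) = 187/6, so the B_1-coordinate is (187/6)/(-187/2) = -1/3.
[B_1MB_3] = ½·((-2)·(25/3−12) + (-19/3)·(12−(-10)) + 3·(-10−(25/3))) = ½·(22/3 − 418/3 − 55) = -187/2, so the B_2-coordinate is 1.
[B_1B_2M] = ½·((-2)·(1−(25/3)) + (-8)·(25/3−(-10)) + (-19/3)·(-10−1)) = ½·(44/3 − 440/3 + 209/3) = -187/6, so the B_3-coordinate is 1/3.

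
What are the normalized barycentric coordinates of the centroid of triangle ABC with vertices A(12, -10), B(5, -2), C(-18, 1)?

(1/3, 1/3, 1/3)

The centroid is the average of the vertices, so each weight is 1/3.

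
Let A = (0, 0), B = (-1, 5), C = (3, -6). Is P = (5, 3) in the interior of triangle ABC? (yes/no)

no

Barycentric coordinates of P: (-58/9, 13/3, 28/9).
The three coordinates are negative, positive, positive; a point is interior exactly when all three are positive.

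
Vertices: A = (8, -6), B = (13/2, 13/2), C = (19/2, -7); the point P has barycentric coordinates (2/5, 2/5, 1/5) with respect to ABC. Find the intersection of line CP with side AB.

(29/4, 1/4)

Line CP meets AB where the C-coordinate vanishes; zeroing P's C-weight and renormalizing leaves A, B-weights 2/5 : 2/5 → (1/2, 1/2).
So Q = (1/2)·A + (1/2)·B = (29/4, 1/4).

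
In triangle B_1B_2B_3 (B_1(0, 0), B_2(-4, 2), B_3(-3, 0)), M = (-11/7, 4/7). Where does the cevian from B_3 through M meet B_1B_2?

(-4/3, 2/3)

Barycentric coordinates of M with respect to B_1B_2B_3: (4/7, 2/7, 1/7).
On side B_1B_2 the B_3-coordinate is zero; dropping M's B_3-weight 1/7 and renormalizing the remaining 4/7 : 2/7 gives weights 2/3, 1/3 on B_1, B_2.
N = (2/3)·(0, 0) + (1/3)·(-4, 2) = (-4/3, 2/3).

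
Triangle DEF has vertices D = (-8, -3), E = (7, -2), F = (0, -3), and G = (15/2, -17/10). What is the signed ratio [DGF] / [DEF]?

13/10

[DEF] = ½·((-8)·(-2−(-3)) + 7·(-3−(-3)) + 0·(-3−(-2))) = ½·(-8 + 0 + 0) = -4.
[DGF] = ½·((-8)·(-17/10−(-3)) + (15/2)·(-3−(-3)) + 0·(-3−(-17/10))) = ½·(-52/5 + 0 + 0) = -26/5, so the ratio is (-26/5)/(-4) = 13/10.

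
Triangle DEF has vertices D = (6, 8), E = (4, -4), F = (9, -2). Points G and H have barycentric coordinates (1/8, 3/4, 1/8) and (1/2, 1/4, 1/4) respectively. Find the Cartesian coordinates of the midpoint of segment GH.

(89/16, 1/8)

Barycentric coordinates of the midpoint are the average: (5/16, 1/2, 3/16).
Converting: (5/16)·D + (1/2)·E + (3/16)·F = (89/16, 1/8).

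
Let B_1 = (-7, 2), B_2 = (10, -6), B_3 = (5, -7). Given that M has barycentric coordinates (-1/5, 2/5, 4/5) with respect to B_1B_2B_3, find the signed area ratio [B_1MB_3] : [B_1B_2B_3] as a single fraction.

2/5

The signed ratio [B_1MB_3]/[B_1B_2B_3] equals the barycentric coordinate of M at vertex B_2, which is 2/5.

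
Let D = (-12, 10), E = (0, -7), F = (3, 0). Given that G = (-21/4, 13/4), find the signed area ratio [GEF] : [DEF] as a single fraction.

1/2

[DEF] = ½·((-12)·(-7−0) + 0·(0−10) + 3·(10−(-7))) = ½·(84 + 0 + 51) = 135/2.
[GEF] = ½·((-21/4)·(-7−0) + 0·(0−(13/4)) + 3·(13/4−(-7))) = ½·(147/4 + 0 + 123/4) = 135/4, so the ratio is (135/4)/(135/2) = 1/2.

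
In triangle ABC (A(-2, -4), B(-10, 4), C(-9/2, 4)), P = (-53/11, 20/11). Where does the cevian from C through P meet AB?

(-26/5, -4/5)

Barycentric coordinates of P with respect to ABC: (3/11, 2/11, 6/11).
On side AB the C-coordinate is zero; dropping P's C-weight 6/11 and renormalizing the remaining 3/11 : 2/11 gives weights 3/5, 2/5 on A, B.
Q = (3/5)·(-2, -4) + (2/5)·(-10, 4) = (-26/5, -4/5).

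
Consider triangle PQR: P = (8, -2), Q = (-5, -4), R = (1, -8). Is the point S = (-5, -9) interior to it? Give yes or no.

Barycentric coordinates of S: (-15/32, 29/64, 65/64).
The three coordinates are negative, positive, positive; a point is interior exactly when all three are positive.

no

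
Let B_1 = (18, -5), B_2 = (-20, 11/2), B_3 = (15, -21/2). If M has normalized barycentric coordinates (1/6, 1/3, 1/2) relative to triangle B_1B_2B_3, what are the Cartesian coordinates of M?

(23/6, -17/4)

M = (1/6)·B_1 + (1/3)·B_2 + (1/2)·B_3.
x-coordinate: (1/6)·18 + (1/3)·(-20) + (1/2)·15 = 23/6.
y-coordinate: (1/6)·(-5) + (1/3)·(11/2) + (1/2)·(-21/2) = -17/4.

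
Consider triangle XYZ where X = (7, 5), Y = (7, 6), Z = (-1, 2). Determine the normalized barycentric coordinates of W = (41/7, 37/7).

(1/7, 5/7, 1/7)

Signed area of the reference triangle: [XYZ] = ½·(7·(6−2) + 7·(2−5) + (-1)·(5−6)) = ½·(28 − 21 + 1) = 4.
[WYZ] = ½·((41/7)·(6−2) + 7·(2−(37/7)) + (-1)·(37/7−6)) = ½·(164/7 − 23 + 5/7) = 4/7, so the X-coordinate is (4/7)/4 = 1/7.
[XWZ] = ½·(7·(37/7−2) + (41/7)·(2−5) + (-1)·(5−(37/7))) = ½·(23 − 123/7 + 2/7) = 20/7, so the Y-coordinate is 5/7.
[XYW] = ½·(7·(6−(37/7)) + 7·(37/7−5) + (41/7)·(5−6)) = ½·(5 + 2 − 41/7) = 4/7, so the Z-coordinate is 1/7.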